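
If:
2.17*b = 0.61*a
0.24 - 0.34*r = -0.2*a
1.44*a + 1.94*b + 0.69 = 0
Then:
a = -0.35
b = -0.10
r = 0.50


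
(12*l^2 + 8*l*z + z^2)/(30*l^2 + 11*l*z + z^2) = (2*l + z)/(5*l + z)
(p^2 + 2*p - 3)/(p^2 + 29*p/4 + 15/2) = 4*(p^2 + 2*p - 3)/(4*p^2 + 29*p + 30)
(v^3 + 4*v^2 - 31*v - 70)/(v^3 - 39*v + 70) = (v + 2)/(v - 2)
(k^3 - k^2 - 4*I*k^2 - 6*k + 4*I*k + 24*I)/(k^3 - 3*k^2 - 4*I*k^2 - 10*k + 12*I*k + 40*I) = (k - 3)/(k - 5)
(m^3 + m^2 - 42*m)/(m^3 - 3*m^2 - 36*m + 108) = m*(m + 7)/(m^2 + 3*m - 18)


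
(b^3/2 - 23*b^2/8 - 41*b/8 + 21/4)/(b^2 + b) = (4*b^3 - 23*b^2 - 41*b + 42)/(8*b*(b + 1))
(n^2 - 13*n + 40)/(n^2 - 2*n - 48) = (n - 5)/(n + 6)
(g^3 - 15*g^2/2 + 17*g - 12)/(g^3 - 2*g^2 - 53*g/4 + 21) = 2*(g - 2)/(2*g + 7)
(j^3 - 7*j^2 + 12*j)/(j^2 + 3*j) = (j^2 - 7*j + 12)/(j + 3)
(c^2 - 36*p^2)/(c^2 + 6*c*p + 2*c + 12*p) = (c - 6*p)/(c + 2)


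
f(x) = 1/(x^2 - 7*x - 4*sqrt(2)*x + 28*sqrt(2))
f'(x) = (-2*x + 4*sqrt(2) + 7)/(x^2 - 7*x - 4*sqrt(2)*x + 28*sqrt(2))^2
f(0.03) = 0.03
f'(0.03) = 0.01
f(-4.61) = 0.01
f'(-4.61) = 0.00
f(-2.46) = 0.01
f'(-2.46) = 0.00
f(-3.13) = 0.01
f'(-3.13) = 0.00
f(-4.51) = 0.01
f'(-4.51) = 0.00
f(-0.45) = 0.02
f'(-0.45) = 0.01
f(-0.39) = 0.02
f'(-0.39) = 0.01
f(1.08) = 0.04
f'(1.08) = 0.01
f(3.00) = 0.09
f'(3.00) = 0.06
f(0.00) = 0.03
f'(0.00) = 0.01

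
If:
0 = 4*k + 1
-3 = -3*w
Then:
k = -1/4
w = 1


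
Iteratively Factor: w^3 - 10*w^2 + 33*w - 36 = (w - 3)*(w^2 - 7*w + 12) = (w - 3)^2*(w - 4)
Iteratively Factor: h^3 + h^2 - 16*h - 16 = (h + 1)*(h^2 - 16) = (h + 1)*(h + 4)*(h - 4)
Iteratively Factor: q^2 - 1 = (q - 1)*(q + 1)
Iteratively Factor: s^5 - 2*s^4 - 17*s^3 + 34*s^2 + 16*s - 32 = (s + 4)*(s^4 - 6*s^3 + 7*s^2 + 6*s - 8) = (s + 1)*(s + 4)*(s^3 - 7*s^2 + 14*s - 8) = (s - 1)*(s + 1)*(s + 4)*(s^2 - 6*s + 8) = (s - 4)*(s - 1)*(s + 1)*(s + 4)*(s - 2)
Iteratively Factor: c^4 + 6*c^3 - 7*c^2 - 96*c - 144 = (c + 3)*(c^3 + 3*c^2 - 16*c - 48) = (c + 3)*(c + 4)*(c^2 - c - 12) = (c + 3)^2*(c + 4)*(c - 4)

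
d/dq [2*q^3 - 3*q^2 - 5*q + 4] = 6*q^2 - 6*q - 5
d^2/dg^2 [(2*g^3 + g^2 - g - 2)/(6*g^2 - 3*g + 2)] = 8*(-6*g^3 - 72*g^2 + 42*g + 1)/(216*g^6 - 324*g^5 + 378*g^4 - 243*g^3 + 126*g^2 - 36*g + 8)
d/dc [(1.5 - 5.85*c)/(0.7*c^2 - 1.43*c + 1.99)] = (4.095*c^2 - 2.1*c - 9.4965)/(0.49*c^4 - 2.002*c^3 + 4.8309*c^2 - 5.6914*c + 3.9601)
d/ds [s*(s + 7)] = 2*s + 7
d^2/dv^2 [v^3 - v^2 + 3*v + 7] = 6*v - 2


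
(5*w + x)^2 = 25*w^2 + 10*w*x + x^2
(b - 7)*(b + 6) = b^2 - b - 42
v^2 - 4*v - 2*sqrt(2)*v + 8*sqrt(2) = (v - 4)*(v - 2*sqrt(2))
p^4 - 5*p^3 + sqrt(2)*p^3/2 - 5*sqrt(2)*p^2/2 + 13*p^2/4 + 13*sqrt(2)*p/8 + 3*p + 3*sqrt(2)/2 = (p - 4)*(p - 3/2)*(p + 1/2)*(p + sqrt(2)/2)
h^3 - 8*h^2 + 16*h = h*(h - 4)^2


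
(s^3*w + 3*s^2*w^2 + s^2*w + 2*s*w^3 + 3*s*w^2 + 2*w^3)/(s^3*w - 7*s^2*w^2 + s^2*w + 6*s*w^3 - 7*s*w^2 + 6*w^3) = (s^2 + 3*s*w + 2*w^2)/(s^2 - 7*s*w + 6*w^2)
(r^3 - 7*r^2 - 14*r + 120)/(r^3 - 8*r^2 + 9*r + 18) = (r^2 - r - 20)/(r^2 - 2*r - 3)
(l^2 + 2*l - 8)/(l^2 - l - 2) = (l + 4)/(l + 1)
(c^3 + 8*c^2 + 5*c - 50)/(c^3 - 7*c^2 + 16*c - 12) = (c^2 + 10*c + 25)/(c^2 - 5*c + 6)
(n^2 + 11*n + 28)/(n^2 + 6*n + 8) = (n + 7)/(n + 2)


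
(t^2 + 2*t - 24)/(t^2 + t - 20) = (t + 6)/(t + 5)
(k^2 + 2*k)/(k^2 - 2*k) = (k + 2)/(k - 2)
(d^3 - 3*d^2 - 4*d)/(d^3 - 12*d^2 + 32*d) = (d + 1)/(d - 8)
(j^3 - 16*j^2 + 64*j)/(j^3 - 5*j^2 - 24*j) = (j - 8)/(j + 3)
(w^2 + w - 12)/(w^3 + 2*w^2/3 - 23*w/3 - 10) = 3*(w + 4)/(3*w^2 + 11*w + 10)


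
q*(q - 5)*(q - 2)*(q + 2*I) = q^4 - 7*q^3 + 2*I*q^3 + 10*q^2 - 14*I*q^2 + 20*I*q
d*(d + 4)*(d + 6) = d^3 + 10*d^2 + 24*d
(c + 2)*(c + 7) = c^2 + 9*c + 14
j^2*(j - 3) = j^3 - 3*j^2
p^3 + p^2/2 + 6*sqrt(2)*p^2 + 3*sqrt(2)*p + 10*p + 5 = (p + 1/2)*(p + sqrt(2))*(p + 5*sqrt(2))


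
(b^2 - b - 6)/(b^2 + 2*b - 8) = (b^2 - b - 6)/(b^2 + 2*b - 8)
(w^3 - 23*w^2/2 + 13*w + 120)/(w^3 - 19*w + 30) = (w^3 - 23*w^2/2 + 13*w + 120)/(w^3 - 19*w + 30)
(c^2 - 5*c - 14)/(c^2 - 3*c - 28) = (c + 2)/(c + 4)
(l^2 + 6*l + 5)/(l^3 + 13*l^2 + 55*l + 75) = (l + 1)/(l^2 + 8*l + 15)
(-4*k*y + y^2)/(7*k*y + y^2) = (-4*k + y)/(7*k + y)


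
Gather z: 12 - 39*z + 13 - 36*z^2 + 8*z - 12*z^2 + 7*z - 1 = -48*z^2 - 24*z + 24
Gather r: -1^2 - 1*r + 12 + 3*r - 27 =2*r - 16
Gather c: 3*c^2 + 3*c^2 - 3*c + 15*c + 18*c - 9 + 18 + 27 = 6*c^2 + 30*c + 36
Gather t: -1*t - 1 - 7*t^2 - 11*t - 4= -7*t^2 - 12*t - 5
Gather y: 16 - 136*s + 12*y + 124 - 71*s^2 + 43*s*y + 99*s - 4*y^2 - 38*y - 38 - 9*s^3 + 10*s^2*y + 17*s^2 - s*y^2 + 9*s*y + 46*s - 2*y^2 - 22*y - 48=-9*s^3 - 54*s^2 + 9*s + y^2*(-s - 6) + y*(10*s^2 + 52*s - 48) + 54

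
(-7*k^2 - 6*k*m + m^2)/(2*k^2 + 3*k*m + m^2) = (-7*k + m)/(2*k + m)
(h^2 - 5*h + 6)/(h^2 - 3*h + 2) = (h - 3)/(h - 1)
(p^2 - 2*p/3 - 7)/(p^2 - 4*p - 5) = (-p^2 + 2*p/3 + 7)/(-p^2 + 4*p + 5)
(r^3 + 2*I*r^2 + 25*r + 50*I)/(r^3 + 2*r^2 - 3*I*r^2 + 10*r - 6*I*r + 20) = (r + 5*I)/(r + 2)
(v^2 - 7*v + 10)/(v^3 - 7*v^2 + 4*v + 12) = (v - 5)/(v^2 - 5*v - 6)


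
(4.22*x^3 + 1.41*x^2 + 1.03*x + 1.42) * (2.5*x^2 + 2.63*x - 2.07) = 10.55*x^5 + 14.6236*x^4 - 2.4521*x^3 + 3.3402*x^2 + 1.6025*x - 2.9394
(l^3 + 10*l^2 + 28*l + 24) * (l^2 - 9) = l^5 + 10*l^4 + 19*l^3 - 66*l^2 - 252*l - 216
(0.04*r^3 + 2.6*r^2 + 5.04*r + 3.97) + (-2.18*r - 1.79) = 0.04*r^3 + 2.6*r^2 + 2.86*r + 2.18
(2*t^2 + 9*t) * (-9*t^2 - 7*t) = -18*t^4 - 95*t^3 - 63*t^2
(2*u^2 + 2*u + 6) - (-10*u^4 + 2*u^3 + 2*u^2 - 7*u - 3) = 10*u^4 - 2*u^3 + 9*u + 9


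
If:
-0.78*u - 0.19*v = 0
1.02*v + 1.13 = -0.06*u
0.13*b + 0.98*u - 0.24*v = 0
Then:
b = -4.14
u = 0.27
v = -1.12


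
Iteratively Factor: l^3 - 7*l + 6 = (l - 2)*(l^2 + 2*l - 3) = (l - 2)*(l + 3)*(l - 1)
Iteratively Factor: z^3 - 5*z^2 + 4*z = (z - 1)*(z^2 - 4*z) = z*(z - 1)*(z - 4)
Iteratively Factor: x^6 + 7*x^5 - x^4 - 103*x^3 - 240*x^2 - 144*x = (x + 4)*(x^5 + 3*x^4 - 13*x^3 - 51*x^2 - 36*x) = (x + 1)*(x + 4)*(x^4 + 2*x^3 - 15*x^2 - 36*x) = x*(x + 1)*(x + 4)*(x^3 + 2*x^2 - 15*x - 36) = x*(x + 1)*(x + 3)*(x + 4)*(x^2 - x - 12) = x*(x + 1)*(x + 3)^2*(x + 4)*(x - 4)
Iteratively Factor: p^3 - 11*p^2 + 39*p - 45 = (p - 5)*(p^2 - 6*p + 9) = (p - 5)*(p - 3)*(p - 3)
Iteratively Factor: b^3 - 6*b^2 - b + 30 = (b + 2)*(b^2 - 8*b + 15) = (b - 5)*(b + 2)*(b - 3)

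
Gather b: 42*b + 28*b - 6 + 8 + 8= 70*b + 10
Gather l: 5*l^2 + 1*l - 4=5*l^2 + l - 4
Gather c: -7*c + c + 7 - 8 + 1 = -6*c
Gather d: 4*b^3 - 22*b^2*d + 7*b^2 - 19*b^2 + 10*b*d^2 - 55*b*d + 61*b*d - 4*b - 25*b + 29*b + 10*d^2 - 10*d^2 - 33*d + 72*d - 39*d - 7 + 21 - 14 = 4*b^3 - 12*b^2 + 10*b*d^2 + d*(-22*b^2 + 6*b)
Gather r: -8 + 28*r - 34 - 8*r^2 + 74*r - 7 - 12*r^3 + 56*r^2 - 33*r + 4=-12*r^3 + 48*r^2 + 69*r - 45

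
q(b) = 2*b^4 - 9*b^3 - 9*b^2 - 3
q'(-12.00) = -17496.00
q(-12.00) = 55725.00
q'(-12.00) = -17496.00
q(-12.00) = 55725.00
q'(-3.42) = -574.26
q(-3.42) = 525.36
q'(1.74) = -70.92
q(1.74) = -59.33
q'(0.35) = -9.26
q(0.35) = -4.46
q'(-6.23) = -2870.24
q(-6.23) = 4836.81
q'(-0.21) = 2.52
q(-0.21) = -3.31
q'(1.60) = -65.15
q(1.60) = -49.80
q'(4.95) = 219.63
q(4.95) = -114.36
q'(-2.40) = -222.91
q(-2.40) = 135.93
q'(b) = 8*b^3 - 27*b^2 - 18*b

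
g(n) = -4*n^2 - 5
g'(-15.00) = 120.00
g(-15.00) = -905.00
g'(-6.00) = 48.00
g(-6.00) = -149.00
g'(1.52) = -12.16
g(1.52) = -14.24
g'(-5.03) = 40.24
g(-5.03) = -106.20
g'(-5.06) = 40.48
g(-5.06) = -107.41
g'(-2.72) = 21.76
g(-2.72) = -34.59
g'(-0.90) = 7.20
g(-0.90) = -8.24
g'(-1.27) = 10.16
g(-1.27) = -11.45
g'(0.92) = -7.36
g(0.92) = -8.39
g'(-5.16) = 41.28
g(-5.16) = -111.50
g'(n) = -8*n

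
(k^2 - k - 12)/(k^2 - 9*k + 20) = (k + 3)/(k - 5)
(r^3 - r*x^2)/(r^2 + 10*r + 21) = r*(r^2 - x^2)/(r^2 + 10*r + 21)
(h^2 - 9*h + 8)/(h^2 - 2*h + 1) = (h - 8)/(h - 1)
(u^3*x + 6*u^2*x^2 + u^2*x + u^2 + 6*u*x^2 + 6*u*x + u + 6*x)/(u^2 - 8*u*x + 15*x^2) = (u^3*x + 6*u^2*x^2 + u^2*x + u^2 + 6*u*x^2 + 6*u*x + u + 6*x)/(u^2 - 8*u*x + 15*x^2)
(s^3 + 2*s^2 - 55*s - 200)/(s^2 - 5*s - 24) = (s^2 + 10*s + 25)/(s + 3)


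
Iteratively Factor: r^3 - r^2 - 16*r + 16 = (r - 4)*(r^2 + 3*r - 4) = (r - 4)*(r - 1)*(r + 4)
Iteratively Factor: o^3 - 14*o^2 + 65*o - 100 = (o - 5)*(o^2 - 9*o + 20) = (o - 5)*(o - 4)*(o - 5)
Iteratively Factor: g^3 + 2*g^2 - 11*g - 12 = (g + 4)*(g^2 - 2*g - 3) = (g - 3)*(g + 4)*(g + 1)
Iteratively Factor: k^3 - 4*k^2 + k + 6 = (k - 2)*(k^2 - 2*k - 3) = (k - 3)*(k - 2)*(k + 1)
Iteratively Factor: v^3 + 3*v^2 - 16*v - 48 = (v + 3)*(v^2 - 16) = (v - 4)*(v + 3)*(v + 4)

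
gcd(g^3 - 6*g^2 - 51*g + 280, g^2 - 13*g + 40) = g^2 - 13*g + 40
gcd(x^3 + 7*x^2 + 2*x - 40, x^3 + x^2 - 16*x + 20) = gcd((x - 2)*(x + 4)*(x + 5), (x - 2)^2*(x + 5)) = x^2 + 3*x - 10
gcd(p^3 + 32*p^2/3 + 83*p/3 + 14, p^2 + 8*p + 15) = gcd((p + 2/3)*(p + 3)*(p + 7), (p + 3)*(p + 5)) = p + 3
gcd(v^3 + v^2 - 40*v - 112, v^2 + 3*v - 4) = v + 4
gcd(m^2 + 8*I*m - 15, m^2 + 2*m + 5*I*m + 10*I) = m + 5*I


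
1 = 1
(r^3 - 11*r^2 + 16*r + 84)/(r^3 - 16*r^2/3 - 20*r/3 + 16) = 3*(r - 7)/(3*r - 4)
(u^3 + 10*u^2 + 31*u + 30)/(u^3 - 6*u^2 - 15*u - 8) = (u^3 + 10*u^2 + 31*u + 30)/(u^3 - 6*u^2 - 15*u - 8)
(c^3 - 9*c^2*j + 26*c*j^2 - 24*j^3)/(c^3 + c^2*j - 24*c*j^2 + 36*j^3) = (c - 4*j)/(c + 6*j)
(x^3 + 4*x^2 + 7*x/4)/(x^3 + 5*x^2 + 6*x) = (x^2 + 4*x + 7/4)/(x^2 + 5*x + 6)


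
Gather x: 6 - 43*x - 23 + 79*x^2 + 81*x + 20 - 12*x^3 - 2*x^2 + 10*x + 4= -12*x^3 + 77*x^2 + 48*x + 7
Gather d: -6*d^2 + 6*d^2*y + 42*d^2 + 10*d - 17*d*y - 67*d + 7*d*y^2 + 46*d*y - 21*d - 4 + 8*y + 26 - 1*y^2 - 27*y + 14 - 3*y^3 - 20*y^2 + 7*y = d^2*(6*y + 36) + d*(7*y^2 + 29*y - 78) - 3*y^3 - 21*y^2 - 12*y + 36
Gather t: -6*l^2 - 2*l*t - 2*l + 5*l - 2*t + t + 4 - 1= -6*l^2 + 3*l + t*(-2*l - 1) + 3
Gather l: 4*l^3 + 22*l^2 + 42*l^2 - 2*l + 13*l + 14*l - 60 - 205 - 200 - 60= 4*l^3 + 64*l^2 + 25*l - 525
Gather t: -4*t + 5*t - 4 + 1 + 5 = t + 2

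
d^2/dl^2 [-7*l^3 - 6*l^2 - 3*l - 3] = -42*l - 12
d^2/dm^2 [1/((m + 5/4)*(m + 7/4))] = 512*(48*m^2 + 144*m + 109)/(4096*m^6 + 36864*m^5 + 137472*m^4 + 271872*m^3 + 300720*m^2 + 176400*m + 42875)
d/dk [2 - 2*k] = -2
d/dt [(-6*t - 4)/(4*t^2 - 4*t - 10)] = (6*t^2 + 8*t + 11)/(4*t^4 - 8*t^3 - 16*t^2 + 20*t + 25)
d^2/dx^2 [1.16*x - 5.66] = 0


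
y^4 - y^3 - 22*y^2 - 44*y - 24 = (y - 6)*(y + 1)*(y + 2)^2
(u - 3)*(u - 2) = u^2 - 5*u + 6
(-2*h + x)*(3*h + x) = -6*h^2 + h*x + x^2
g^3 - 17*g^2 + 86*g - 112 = (g - 8)*(g - 7)*(g - 2)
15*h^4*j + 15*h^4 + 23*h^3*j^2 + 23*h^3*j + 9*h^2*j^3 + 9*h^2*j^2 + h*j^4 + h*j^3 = (h + j)*(3*h + j)*(5*h + j)*(h*j + h)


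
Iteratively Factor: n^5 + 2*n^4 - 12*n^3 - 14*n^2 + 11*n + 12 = (n + 1)*(n^4 + n^3 - 13*n^2 - n + 12) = (n - 1)*(n + 1)*(n^3 + 2*n^2 - 11*n - 12) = (n - 1)*(n + 1)*(n + 4)*(n^2 - 2*n - 3) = (n - 3)*(n - 1)*(n + 1)*(n + 4)*(n + 1)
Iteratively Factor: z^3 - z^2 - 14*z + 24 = (z - 3)*(z^2 + 2*z - 8) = (z - 3)*(z + 4)*(z - 2)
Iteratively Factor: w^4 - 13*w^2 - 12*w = (w - 4)*(w^3 + 4*w^2 + 3*w) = (w - 4)*(w + 3)*(w^2 + w) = (w - 4)*(w + 1)*(w + 3)*(w)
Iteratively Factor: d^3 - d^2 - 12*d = (d + 3)*(d^2 - 4*d) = (d - 4)*(d + 3)*(d)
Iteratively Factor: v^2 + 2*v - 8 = (v - 2)*(v + 4)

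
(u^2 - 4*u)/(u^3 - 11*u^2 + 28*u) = 1/(u - 7)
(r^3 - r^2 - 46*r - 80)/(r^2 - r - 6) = (r^2 - 3*r - 40)/(r - 3)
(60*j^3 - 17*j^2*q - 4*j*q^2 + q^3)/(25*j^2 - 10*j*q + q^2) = (-12*j^2 + j*q + q^2)/(-5*j + q)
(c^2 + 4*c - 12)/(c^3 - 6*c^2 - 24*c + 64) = (c + 6)/(c^2 - 4*c - 32)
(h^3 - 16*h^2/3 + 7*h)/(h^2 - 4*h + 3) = h*(3*h - 7)/(3*(h - 1))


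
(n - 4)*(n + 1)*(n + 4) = n^3 + n^2 - 16*n - 16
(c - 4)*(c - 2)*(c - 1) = c^3 - 7*c^2 + 14*c - 8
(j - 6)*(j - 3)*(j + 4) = j^3 - 5*j^2 - 18*j + 72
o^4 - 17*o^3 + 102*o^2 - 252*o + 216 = (o - 6)^2*(o - 3)*(o - 2)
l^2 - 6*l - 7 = (l - 7)*(l + 1)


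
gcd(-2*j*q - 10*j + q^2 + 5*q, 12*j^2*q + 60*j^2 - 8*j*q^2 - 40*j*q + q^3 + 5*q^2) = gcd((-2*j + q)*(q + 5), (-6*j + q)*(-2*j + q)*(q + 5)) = -2*j*q - 10*j + q^2 + 5*q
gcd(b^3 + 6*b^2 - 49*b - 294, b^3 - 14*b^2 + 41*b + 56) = b - 7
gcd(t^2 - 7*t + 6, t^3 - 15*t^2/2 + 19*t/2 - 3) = t^2 - 7*t + 6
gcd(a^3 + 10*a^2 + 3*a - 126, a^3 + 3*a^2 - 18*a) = a^2 + 3*a - 18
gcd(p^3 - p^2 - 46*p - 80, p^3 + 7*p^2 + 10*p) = p^2 + 7*p + 10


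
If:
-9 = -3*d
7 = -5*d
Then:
No Solution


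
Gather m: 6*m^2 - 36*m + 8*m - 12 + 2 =6*m^2 - 28*m - 10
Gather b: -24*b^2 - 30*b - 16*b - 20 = -24*b^2 - 46*b - 20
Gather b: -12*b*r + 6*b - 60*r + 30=b*(6 - 12*r) - 60*r + 30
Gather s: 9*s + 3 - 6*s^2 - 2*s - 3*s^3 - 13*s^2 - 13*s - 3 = -3*s^3 - 19*s^2 - 6*s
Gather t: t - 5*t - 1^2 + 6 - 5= -4*t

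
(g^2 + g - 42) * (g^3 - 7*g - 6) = g^5 + g^4 - 49*g^3 - 13*g^2 + 288*g + 252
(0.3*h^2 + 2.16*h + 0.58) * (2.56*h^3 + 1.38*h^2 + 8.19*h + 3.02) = 0.768*h^5 + 5.9436*h^4 + 6.9226*h^3 + 19.3968*h^2 + 11.2734*h + 1.7516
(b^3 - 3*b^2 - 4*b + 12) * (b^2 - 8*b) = b^5 - 11*b^4 + 20*b^3 + 44*b^2 - 96*b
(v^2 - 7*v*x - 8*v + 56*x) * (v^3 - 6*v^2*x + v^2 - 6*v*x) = v^5 - 13*v^4*x - 7*v^4 + 42*v^3*x^2 + 91*v^3*x - 8*v^3 - 294*v^2*x^2 + 104*v^2*x - 336*v*x^2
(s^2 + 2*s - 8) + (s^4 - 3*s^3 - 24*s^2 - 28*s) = s^4 - 3*s^3 - 23*s^2 - 26*s - 8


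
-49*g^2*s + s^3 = s*(-7*g + s)*(7*g + s)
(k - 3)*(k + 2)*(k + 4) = k^3 + 3*k^2 - 10*k - 24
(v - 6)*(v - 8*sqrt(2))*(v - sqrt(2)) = v^3 - 9*sqrt(2)*v^2 - 6*v^2 + 16*v + 54*sqrt(2)*v - 96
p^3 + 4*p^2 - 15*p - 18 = (p - 3)*(p + 1)*(p + 6)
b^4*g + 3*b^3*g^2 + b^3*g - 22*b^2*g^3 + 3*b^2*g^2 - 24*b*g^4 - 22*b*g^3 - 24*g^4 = (b - 4*g)*(b + g)*(b + 6*g)*(b*g + g)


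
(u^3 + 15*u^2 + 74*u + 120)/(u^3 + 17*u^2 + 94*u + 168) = (u + 5)/(u + 7)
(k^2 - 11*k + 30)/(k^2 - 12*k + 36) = (k - 5)/(k - 6)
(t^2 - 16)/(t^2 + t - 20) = (t + 4)/(t + 5)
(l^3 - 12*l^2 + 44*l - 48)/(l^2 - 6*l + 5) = (l^3 - 12*l^2 + 44*l - 48)/(l^2 - 6*l + 5)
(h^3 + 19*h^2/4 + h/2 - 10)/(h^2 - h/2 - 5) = (4*h^2 + 11*h - 20)/(2*(2*h - 5))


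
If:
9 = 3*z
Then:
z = 3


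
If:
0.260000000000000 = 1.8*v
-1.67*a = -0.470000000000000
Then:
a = 0.28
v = 0.14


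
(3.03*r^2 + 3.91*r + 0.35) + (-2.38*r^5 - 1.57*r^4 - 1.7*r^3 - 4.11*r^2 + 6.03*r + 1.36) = -2.38*r^5 - 1.57*r^4 - 1.7*r^3 - 1.08*r^2 + 9.94*r + 1.71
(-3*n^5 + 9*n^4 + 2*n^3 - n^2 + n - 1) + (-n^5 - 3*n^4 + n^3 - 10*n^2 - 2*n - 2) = -4*n^5 + 6*n^4 + 3*n^3 - 11*n^2 - n - 3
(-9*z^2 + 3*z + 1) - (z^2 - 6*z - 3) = -10*z^2 + 9*z + 4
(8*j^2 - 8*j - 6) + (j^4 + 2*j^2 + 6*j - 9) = j^4 + 10*j^2 - 2*j - 15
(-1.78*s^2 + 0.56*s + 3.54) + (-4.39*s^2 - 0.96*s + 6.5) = -6.17*s^2 - 0.4*s + 10.04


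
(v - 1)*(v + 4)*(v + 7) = v^3 + 10*v^2 + 17*v - 28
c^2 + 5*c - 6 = (c - 1)*(c + 6)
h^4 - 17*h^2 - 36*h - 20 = (h - 5)*(h + 1)*(h + 2)^2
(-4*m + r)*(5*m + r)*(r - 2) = -20*m^2*r + 40*m^2 + m*r^2 - 2*m*r + r^3 - 2*r^2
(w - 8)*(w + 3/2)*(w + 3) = w^3 - 7*w^2/2 - 63*w/2 - 36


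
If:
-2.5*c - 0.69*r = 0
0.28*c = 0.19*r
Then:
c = 0.00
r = 0.00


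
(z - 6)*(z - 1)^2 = z^3 - 8*z^2 + 13*z - 6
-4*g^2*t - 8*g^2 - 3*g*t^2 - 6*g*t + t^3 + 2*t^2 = (-4*g + t)*(g + t)*(t + 2)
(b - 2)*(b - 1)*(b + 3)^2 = b^4 + 3*b^3 - 7*b^2 - 15*b + 18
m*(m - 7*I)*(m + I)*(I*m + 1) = I*m^4 + 7*m^3 + I*m^2 + 7*m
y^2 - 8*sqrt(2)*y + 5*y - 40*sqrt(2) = (y + 5)*(y - 8*sqrt(2))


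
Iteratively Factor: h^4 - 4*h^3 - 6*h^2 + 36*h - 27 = (h - 3)*(h^3 - h^2 - 9*h + 9) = (h - 3)^2*(h^2 + 2*h - 3) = (h - 3)^2*(h + 3)*(h - 1)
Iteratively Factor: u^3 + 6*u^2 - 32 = (u + 4)*(u^2 + 2*u - 8) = (u + 4)^2*(u - 2)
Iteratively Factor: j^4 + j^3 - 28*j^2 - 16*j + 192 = (j + 4)*(j^3 - 3*j^2 - 16*j + 48) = (j - 4)*(j + 4)*(j^2 + j - 12) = (j - 4)*(j - 3)*(j + 4)*(j + 4)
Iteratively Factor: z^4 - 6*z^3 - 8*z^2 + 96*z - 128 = (z - 2)*(z^3 - 4*z^2 - 16*z + 64) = (z - 2)*(z + 4)*(z^2 - 8*z + 16) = (z - 4)*(z - 2)*(z + 4)*(z - 4)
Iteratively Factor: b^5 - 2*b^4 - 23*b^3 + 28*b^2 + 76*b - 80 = (b + 4)*(b^4 - 6*b^3 + b^2 + 24*b - 20) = (b - 1)*(b + 4)*(b^3 - 5*b^2 - 4*b + 20) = (b - 5)*(b - 1)*(b + 4)*(b^2 - 4) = (b - 5)*(b - 1)*(b + 2)*(b + 4)*(b - 2)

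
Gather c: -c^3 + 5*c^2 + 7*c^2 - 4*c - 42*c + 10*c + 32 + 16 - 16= -c^3 + 12*c^2 - 36*c + 32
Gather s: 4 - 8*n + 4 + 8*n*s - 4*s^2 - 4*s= -8*n - 4*s^2 + s*(8*n - 4) + 8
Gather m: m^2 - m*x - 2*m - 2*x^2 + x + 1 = m^2 + m*(-x - 2) - 2*x^2 + x + 1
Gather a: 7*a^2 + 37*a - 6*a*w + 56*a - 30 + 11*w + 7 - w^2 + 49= 7*a^2 + a*(93 - 6*w) - w^2 + 11*w + 26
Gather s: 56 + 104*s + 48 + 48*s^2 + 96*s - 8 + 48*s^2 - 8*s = 96*s^2 + 192*s + 96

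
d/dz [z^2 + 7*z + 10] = 2*z + 7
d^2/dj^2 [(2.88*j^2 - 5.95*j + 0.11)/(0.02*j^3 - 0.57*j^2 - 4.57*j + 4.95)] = (0.002304*j^6 - 0.0142799999999998*j^5 + 1.9869*j^4 - 23.969938*j^3 + 55.97823*j^2 - 99.0736559999999*j - 122.846042)/(8.0e-6*j^9 - 0.000684*j^8 + 0.01401*j^7 + 0.133335*j^6 - 3.539865*j^5 - 33.602994*j^4 - 16.608313*j^3 + 268.24149*j^2 - 335.929275*j + 121.287375)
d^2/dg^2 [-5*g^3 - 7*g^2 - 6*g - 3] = -30*g - 14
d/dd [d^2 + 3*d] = 2*d + 3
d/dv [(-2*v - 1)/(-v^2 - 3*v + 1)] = (2*v^2 + 6*v - (2*v + 1)*(2*v + 3) - 2)/(v^2 + 3*v - 1)^2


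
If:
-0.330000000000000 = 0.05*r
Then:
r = -6.60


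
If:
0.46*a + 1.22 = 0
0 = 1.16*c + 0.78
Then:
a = -2.65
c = -0.67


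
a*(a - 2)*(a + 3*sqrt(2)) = a^3 - 2*a^2 + 3*sqrt(2)*a^2 - 6*sqrt(2)*a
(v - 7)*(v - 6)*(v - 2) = v^3 - 15*v^2 + 68*v - 84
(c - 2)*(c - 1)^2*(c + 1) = c^4 - 3*c^3 + c^2 + 3*c - 2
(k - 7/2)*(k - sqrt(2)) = k^2 - 7*k/2 - sqrt(2)*k + 7*sqrt(2)/2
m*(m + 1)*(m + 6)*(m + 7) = m^4 + 14*m^3 + 55*m^2 + 42*m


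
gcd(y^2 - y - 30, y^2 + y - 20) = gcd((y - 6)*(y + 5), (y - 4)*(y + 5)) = y + 5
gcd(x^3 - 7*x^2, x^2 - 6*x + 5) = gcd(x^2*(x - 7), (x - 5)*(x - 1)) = 1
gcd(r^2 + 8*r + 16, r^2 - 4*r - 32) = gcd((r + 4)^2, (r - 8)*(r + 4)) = r + 4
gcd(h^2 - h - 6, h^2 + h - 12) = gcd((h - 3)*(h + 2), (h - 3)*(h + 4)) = h - 3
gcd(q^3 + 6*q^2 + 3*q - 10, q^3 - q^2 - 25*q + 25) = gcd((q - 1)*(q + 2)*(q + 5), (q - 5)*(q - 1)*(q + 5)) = q^2 + 4*q - 5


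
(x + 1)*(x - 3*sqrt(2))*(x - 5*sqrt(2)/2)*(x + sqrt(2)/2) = x^4 - 5*sqrt(2)*x^3 + x^3 - 5*sqrt(2)*x^2 + 19*x^2/2 + 19*x/2 + 15*sqrt(2)*x/2 + 15*sqrt(2)/2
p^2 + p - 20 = (p - 4)*(p + 5)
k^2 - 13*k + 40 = (k - 8)*(k - 5)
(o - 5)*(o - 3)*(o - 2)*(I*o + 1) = I*o^4 + o^3 - 10*I*o^3 - 10*o^2 + 31*I*o^2 + 31*o - 30*I*o - 30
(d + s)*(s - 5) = d*s - 5*d + s^2 - 5*s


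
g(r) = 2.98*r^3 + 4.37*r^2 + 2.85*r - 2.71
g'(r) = 8.94*r^2 + 8.74*r + 2.85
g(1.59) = 24.85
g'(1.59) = 39.35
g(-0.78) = -3.69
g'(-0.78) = 1.47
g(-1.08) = -4.44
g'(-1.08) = 3.84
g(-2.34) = -23.63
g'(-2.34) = 31.35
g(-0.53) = -3.44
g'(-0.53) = 0.73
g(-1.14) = -4.69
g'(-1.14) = 4.50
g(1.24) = 13.23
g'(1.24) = 27.43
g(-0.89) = -3.89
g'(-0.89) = 2.15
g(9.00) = 2549.33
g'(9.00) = 805.65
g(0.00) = -2.71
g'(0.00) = 2.85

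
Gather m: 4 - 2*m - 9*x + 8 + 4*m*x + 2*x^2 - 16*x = m*(4*x - 2) + 2*x^2 - 25*x + 12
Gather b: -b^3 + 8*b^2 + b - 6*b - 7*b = -b^3 + 8*b^2 - 12*b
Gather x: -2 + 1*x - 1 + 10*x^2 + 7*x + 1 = 10*x^2 + 8*x - 2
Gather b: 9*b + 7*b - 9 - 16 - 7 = 16*b - 32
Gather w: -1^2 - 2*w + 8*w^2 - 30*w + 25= 8*w^2 - 32*w + 24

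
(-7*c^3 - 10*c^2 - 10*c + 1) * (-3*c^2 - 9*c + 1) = 21*c^5 + 93*c^4 + 113*c^3 + 77*c^2 - 19*c + 1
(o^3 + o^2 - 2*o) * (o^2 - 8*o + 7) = o^5 - 7*o^4 - 3*o^3 + 23*o^2 - 14*o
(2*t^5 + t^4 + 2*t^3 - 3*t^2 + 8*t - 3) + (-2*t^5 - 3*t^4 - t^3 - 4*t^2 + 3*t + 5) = -2*t^4 + t^3 - 7*t^2 + 11*t + 2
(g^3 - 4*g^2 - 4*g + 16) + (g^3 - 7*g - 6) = 2*g^3 - 4*g^2 - 11*g + 10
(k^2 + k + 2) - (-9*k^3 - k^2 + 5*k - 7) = 9*k^3 + 2*k^2 - 4*k + 9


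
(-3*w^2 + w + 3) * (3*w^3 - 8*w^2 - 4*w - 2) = -9*w^5 + 27*w^4 + 13*w^3 - 22*w^2 - 14*w - 6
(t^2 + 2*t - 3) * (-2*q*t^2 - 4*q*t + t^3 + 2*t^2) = -2*q*t^4 - 8*q*t^3 - 2*q*t^2 + 12*q*t + t^5 + 4*t^4 + t^3 - 6*t^2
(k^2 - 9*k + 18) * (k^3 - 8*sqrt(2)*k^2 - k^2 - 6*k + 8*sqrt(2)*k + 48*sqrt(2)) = k^5 - 8*sqrt(2)*k^4 - 10*k^4 + 21*k^3 + 80*sqrt(2)*k^3 - 168*sqrt(2)*k^2 + 36*k^2 - 288*sqrt(2)*k - 108*k + 864*sqrt(2)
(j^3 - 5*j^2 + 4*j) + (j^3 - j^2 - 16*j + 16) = 2*j^3 - 6*j^2 - 12*j + 16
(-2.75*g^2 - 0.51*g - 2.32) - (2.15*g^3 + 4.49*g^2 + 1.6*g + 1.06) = -2.15*g^3 - 7.24*g^2 - 2.11*g - 3.38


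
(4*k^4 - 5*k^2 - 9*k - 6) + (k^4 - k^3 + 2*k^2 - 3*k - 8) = 5*k^4 - k^3 - 3*k^2 - 12*k - 14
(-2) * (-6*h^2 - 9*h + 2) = 12*h^2 + 18*h - 4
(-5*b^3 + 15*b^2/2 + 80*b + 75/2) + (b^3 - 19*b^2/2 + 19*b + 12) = -4*b^3 - 2*b^2 + 99*b + 99/2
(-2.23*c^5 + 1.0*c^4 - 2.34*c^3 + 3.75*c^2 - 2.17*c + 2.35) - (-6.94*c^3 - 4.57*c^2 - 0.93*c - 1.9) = -2.23*c^5 + 1.0*c^4 + 4.6*c^3 + 8.32*c^2 - 1.24*c + 4.25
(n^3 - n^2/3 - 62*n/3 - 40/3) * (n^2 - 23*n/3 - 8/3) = n^5 - 8*n^4 - 187*n^3/9 + 146*n^2 + 472*n/3 + 320/9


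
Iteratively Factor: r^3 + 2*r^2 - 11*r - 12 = (r - 3)*(r^2 + 5*r + 4) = (r - 3)*(r + 4)*(r + 1)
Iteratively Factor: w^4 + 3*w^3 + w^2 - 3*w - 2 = (w + 1)*(w^3 + 2*w^2 - w - 2) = (w + 1)^2*(w^2 + w - 2) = (w + 1)^2*(w + 2)*(w - 1)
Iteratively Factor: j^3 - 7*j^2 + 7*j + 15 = (j + 1)*(j^2 - 8*j + 15) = (j - 5)*(j + 1)*(j - 3)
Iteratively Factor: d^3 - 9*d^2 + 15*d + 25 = (d + 1)*(d^2 - 10*d + 25) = (d - 5)*(d + 1)*(d - 5)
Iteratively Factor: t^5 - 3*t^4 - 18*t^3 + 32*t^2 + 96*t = (t + 3)*(t^4 - 6*t^3 + 32*t) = (t - 4)*(t + 3)*(t^3 - 2*t^2 - 8*t) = t*(t - 4)*(t + 3)*(t^2 - 2*t - 8) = t*(t - 4)*(t + 2)*(t + 3)*(t - 4)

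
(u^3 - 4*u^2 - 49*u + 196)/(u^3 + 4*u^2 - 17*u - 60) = (u^2 - 49)/(u^2 + 8*u + 15)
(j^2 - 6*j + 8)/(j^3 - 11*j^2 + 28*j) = (j - 2)/(j*(j - 7))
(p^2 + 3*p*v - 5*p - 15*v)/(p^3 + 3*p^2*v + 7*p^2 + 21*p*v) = (p - 5)/(p*(p + 7))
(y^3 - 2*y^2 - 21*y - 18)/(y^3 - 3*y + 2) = (y^3 - 2*y^2 - 21*y - 18)/(y^3 - 3*y + 2)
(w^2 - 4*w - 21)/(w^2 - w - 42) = (w + 3)/(w + 6)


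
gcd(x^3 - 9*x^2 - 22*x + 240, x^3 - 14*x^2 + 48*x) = x^2 - 14*x + 48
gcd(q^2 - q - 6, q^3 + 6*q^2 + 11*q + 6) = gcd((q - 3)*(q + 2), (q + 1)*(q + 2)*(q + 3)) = q + 2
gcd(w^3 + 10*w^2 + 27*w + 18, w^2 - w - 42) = w + 6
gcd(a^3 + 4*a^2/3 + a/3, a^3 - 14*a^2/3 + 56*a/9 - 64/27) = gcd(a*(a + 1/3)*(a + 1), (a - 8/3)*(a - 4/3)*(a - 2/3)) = 1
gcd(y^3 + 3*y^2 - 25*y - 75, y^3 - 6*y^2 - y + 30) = y - 5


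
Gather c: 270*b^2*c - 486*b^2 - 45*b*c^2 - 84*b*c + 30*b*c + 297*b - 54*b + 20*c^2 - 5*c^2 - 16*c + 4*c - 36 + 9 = -486*b^2 + 243*b + c^2*(15 - 45*b) + c*(270*b^2 - 54*b - 12) - 27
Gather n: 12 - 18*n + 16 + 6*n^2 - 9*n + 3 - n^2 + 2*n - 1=5*n^2 - 25*n + 30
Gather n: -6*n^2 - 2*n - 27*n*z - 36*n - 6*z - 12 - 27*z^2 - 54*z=-6*n^2 + n*(-27*z - 38) - 27*z^2 - 60*z - 12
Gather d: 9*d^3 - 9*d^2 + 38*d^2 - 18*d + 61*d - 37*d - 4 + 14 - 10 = 9*d^3 + 29*d^2 + 6*d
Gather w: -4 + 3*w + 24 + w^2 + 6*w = w^2 + 9*w + 20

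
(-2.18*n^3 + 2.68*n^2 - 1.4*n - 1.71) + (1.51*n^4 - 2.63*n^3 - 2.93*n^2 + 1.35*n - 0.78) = 1.51*n^4 - 4.81*n^3 - 0.25*n^2 - 0.0499999999999998*n - 2.49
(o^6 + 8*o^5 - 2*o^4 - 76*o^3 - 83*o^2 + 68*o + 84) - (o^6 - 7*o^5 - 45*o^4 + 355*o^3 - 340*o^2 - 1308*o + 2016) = 15*o^5 + 43*o^4 - 431*o^3 + 257*o^2 + 1376*o - 1932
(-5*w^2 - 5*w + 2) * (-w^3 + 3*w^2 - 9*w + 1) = 5*w^5 - 10*w^4 + 28*w^3 + 46*w^2 - 23*w + 2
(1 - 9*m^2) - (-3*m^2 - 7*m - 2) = -6*m^2 + 7*m + 3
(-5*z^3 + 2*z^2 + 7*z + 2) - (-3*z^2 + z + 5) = -5*z^3 + 5*z^2 + 6*z - 3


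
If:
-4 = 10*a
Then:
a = -2/5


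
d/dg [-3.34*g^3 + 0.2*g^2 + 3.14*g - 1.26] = -10.02*g^2 + 0.4*g + 3.14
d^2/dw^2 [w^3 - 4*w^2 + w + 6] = 6*w - 8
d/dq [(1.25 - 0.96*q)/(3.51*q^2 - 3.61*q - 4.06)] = (3.3696*q^2 - 8.775*q + 8.4101)/(12.3201*q^4 - 25.3422*q^3 - 15.4691*q^2 + 29.3132*q + 16.4836)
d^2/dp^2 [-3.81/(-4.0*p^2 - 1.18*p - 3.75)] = (-121.92*p^2 - 35.9664*p + 3.81*(8.0*p + 1.18)*(16.0*p + 2.36) - 114.3)/(4.0*p^2 + 1.18*p + 3.75)^3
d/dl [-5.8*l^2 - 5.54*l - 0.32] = -11.6*l - 5.54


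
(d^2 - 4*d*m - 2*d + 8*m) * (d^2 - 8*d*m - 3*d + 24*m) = d^4 - 12*d^3*m - 5*d^3 + 32*d^2*m^2 + 60*d^2*m + 6*d^2 - 160*d*m^2 - 72*d*m + 192*m^2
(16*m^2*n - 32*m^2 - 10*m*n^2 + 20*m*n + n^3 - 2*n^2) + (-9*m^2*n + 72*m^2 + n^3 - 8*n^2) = 7*m^2*n + 40*m^2 - 10*m*n^2 + 20*m*n + 2*n^3 - 10*n^2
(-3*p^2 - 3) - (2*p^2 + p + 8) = -5*p^2 - p - 11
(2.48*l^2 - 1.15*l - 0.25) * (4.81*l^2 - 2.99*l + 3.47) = 11.9288*l^4 - 12.9467*l^3 + 10.8416*l^2 - 3.243*l - 0.8675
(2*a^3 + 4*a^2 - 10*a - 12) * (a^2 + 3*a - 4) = 2*a^5 + 10*a^4 - 6*a^3 - 58*a^2 + 4*a + 48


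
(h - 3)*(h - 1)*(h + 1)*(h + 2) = h^4 - h^3 - 7*h^2 + h + 6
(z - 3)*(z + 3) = z^2 - 9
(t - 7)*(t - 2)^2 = t^3 - 11*t^2 + 32*t - 28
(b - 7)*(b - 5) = b^2 - 12*b + 35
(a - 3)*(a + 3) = a^2 - 9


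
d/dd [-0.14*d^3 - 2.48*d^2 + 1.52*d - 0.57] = -0.42*d^2 - 4.96*d + 1.52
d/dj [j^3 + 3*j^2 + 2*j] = 3*j^2 + 6*j + 2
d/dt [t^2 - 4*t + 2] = 2*t - 4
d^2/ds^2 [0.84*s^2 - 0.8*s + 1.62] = 1.68000000000000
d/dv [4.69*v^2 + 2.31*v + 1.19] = 9.38*v + 2.31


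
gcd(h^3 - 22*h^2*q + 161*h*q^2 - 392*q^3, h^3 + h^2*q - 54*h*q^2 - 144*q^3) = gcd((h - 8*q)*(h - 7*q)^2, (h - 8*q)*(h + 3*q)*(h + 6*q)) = -h + 8*q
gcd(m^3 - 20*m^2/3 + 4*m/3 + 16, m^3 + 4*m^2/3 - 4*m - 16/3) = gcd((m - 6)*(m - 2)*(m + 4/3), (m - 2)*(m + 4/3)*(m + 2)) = m^2 - 2*m/3 - 8/3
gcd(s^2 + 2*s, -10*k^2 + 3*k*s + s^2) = 1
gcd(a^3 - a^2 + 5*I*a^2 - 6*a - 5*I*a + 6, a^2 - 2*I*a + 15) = a + 3*I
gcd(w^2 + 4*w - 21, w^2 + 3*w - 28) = w + 7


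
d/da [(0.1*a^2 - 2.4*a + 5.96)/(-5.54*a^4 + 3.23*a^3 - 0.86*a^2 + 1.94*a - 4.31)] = (1.108*a^5 - 40.211*a^4 + 147.5776*a^3 - 59.6224*a^2 + 9.3892*a - 1.2184)/(30.6916*a^8 - 35.7884*a^7 + 19.9617*a^6 - 27.0508*a^5 + 61.0268*a^4 - 31.1794*a^3 + 11.1768*a^2 - 16.7228*a + 18.5761)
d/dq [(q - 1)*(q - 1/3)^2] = (3*q - 1)*(9*q - 7)/9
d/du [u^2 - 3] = 2*u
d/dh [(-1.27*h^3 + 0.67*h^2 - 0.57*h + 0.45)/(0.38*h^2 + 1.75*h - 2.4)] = (-0.4826*h^4 - 4.445*h^3 + 10.5331*h^2 - 3.558*h + 0.5805)/(0.1444*h^4 + 1.33*h^3 + 1.2385*h^2 - 8.4*h + 5.76)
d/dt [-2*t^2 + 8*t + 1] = 8 - 4*t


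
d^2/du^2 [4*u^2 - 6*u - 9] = 8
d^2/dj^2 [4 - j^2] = -2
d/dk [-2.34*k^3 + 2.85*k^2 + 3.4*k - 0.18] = -7.02*k^2 + 5.7*k + 3.4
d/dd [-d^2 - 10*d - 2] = -2*d - 10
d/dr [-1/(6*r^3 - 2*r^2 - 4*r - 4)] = (9*r^2/2 - r - 1)/(-3*r^3 + r^2 + 2*r + 2)^2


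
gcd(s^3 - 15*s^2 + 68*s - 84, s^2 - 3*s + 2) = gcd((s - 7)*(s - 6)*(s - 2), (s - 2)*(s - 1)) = s - 2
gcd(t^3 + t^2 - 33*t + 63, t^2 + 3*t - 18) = t - 3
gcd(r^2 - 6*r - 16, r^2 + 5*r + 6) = r + 2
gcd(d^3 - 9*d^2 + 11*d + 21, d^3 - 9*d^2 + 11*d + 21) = d^3 - 9*d^2 + 11*d + 21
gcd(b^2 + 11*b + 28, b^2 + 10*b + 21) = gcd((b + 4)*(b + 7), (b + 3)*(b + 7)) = b + 7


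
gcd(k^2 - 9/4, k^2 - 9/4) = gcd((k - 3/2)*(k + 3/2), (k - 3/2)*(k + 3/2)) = k^2 - 9/4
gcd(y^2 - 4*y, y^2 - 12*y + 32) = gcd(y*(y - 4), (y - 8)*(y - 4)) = y - 4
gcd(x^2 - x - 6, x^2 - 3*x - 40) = 1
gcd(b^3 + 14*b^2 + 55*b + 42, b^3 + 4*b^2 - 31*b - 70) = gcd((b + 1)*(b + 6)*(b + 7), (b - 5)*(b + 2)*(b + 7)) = b + 7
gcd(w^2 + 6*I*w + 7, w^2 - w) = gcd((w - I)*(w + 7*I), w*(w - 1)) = 1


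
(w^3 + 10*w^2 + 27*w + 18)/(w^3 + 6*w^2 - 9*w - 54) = (w + 1)/(w - 3)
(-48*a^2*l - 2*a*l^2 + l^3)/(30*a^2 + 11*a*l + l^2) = l*(-8*a + l)/(5*a + l)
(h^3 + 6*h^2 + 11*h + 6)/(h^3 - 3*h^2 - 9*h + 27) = (h^2 + 3*h + 2)/(h^2 - 6*h + 9)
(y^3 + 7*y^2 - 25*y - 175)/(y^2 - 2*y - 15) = (y^2 + 12*y + 35)/(y + 3)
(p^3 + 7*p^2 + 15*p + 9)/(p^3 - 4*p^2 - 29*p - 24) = (p + 3)/(p - 8)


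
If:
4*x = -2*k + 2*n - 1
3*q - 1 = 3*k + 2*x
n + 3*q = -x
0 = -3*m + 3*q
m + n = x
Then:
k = -1/2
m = -1/10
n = 1/5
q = -1/10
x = 1/10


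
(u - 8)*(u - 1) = u^2 - 9*u + 8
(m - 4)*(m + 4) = m^2 - 16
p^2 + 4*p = p*(p + 4)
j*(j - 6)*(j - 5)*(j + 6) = j^4 - 5*j^3 - 36*j^2 + 180*j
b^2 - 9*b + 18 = (b - 6)*(b - 3)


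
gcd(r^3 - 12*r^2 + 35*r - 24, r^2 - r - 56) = r - 8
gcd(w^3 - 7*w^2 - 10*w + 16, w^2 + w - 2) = w^2 + w - 2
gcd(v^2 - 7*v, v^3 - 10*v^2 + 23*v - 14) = v - 7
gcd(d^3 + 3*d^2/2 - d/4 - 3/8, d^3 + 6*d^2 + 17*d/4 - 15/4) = d^2 + d - 3/4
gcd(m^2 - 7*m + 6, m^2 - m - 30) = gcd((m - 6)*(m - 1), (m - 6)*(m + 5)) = m - 6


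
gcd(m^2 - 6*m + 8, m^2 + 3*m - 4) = 1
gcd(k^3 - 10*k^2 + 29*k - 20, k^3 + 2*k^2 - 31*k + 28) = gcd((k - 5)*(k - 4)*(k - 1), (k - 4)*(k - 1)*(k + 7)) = k^2 - 5*k + 4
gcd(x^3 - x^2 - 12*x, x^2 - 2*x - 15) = x + 3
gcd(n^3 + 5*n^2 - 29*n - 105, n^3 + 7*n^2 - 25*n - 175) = n^2 + 2*n - 35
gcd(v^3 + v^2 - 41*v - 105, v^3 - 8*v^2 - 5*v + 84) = v^2 - 4*v - 21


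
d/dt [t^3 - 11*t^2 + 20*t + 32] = 3*t^2 - 22*t + 20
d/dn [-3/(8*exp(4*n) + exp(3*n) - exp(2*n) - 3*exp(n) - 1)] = (96*exp(3*n) + 9*exp(2*n) - 6*exp(n) - 9)*exp(n)/(-8*exp(4*n) - exp(3*n) + exp(2*n) + 3*exp(n) + 1)^2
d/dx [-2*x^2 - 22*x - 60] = -4*x - 22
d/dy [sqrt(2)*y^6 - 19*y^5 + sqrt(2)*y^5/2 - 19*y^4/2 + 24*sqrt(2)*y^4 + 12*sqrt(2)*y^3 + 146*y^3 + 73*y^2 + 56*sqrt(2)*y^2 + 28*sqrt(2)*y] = 6*sqrt(2)*y^5 - 95*y^4 + 5*sqrt(2)*y^4/2 - 38*y^3 + 96*sqrt(2)*y^3 + 36*sqrt(2)*y^2 + 438*y^2 + 146*y + 112*sqrt(2)*y + 28*sqrt(2)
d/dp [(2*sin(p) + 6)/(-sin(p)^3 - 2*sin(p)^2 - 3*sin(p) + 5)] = 2*(2*sin(p)^3 + 11*sin(p)^2 + 12*sin(p) + 14)*cos(p)/(sin(p)^3 + 2*sin(p)^2 + 3*sin(p) - 5)^2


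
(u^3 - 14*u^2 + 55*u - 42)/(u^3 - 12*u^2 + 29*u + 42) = (u - 1)/(u + 1)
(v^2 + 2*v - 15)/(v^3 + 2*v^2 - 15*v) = 1/v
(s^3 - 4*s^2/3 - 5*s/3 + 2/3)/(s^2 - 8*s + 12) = (3*s^2 + 2*s - 1)/(3*(s - 6))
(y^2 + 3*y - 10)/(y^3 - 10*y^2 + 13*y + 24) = (y^2 + 3*y - 10)/(y^3 - 10*y^2 + 13*y + 24)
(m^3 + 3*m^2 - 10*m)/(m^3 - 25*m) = (m - 2)/(m - 5)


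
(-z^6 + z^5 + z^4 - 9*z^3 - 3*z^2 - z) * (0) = 0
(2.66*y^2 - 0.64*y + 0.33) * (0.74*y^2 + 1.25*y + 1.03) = 1.9684*y^4 + 2.8514*y^3 + 2.184*y^2 - 0.2467*y + 0.3399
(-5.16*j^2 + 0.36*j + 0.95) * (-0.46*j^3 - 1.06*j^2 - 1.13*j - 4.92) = 2.3736*j^5 + 5.304*j^4 + 5.0122*j^3 + 23.9734*j^2 - 2.8447*j - 4.674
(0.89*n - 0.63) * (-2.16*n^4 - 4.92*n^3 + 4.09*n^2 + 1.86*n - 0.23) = -1.9224*n^5 - 3.018*n^4 + 6.7397*n^3 - 0.9213*n^2 - 1.3765*n + 0.1449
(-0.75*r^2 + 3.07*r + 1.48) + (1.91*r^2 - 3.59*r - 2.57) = 1.16*r^2 - 0.52*r - 1.09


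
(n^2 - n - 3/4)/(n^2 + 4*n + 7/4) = (2*n - 3)/(2*n + 7)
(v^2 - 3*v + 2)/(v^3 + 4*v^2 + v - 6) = (v - 2)/(v^2 + 5*v + 6)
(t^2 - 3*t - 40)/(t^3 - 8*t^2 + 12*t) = (t^2 - 3*t - 40)/(t*(t^2 - 8*t + 12))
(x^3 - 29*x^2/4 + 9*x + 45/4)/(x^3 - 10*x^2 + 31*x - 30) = (x + 3/4)/(x - 2)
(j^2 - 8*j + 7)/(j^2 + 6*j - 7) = (j - 7)/(j + 7)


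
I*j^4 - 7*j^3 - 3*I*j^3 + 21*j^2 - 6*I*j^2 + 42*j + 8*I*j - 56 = (j - 4)*(j + 2)*(j + 7*I)*(I*j - I)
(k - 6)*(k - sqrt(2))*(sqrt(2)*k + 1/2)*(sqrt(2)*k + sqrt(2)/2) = 2*k^4 - 11*k^3 - 3*sqrt(2)*k^3/2 - 7*k^2 + 33*sqrt(2)*k^2/4 + 11*k/2 + 9*sqrt(2)*k/2 + 3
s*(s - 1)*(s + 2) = s^3 + s^2 - 2*s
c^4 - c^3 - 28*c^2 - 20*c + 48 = (c - 6)*(c - 1)*(c + 2)*(c + 4)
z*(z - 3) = z^2 - 3*z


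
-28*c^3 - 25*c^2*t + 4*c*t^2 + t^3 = (-4*c + t)*(c + t)*(7*c + t)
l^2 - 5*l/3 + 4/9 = (l - 4/3)*(l - 1/3)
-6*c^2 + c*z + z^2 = (-2*c + z)*(3*c + z)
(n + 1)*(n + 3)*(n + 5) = n^3 + 9*n^2 + 23*n + 15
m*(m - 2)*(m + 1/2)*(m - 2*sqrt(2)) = m^4 - 2*sqrt(2)*m^3 - 3*m^3/2 - m^2 + 3*sqrt(2)*m^2 + 2*sqrt(2)*m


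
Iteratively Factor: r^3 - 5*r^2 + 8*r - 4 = (r - 1)*(r^2 - 4*r + 4) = (r - 2)*(r - 1)*(r - 2)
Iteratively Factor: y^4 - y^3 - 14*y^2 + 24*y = (y)*(y^3 - y^2 - 14*y + 24) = y*(y + 4)*(y^2 - 5*y + 6) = y*(y - 2)*(y + 4)*(y - 3)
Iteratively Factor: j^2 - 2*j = (j)*(j - 2)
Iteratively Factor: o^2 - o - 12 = (o - 4)*(o + 3)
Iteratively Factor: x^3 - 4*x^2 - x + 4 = (x - 4)*(x^2 - 1) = (x - 4)*(x - 1)*(x + 1)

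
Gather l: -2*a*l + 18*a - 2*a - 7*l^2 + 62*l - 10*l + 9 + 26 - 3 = 16*a - 7*l^2 + l*(52 - 2*a) + 32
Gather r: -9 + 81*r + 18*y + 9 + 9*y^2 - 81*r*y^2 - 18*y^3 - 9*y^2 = r*(81 - 81*y^2) - 18*y^3 + 18*y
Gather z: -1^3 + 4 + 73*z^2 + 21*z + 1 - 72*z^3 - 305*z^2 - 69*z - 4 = -72*z^3 - 232*z^2 - 48*z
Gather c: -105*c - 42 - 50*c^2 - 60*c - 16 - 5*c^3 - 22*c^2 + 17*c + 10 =-5*c^3 - 72*c^2 - 148*c - 48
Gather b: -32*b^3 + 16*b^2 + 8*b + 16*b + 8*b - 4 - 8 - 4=-32*b^3 + 16*b^2 + 32*b - 16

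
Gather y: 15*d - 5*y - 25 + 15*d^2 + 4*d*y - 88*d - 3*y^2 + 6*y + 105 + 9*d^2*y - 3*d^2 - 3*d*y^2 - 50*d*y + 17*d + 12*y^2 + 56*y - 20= 12*d^2 - 56*d + y^2*(9 - 3*d) + y*(9*d^2 - 46*d + 57) + 60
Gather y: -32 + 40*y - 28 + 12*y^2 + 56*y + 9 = 12*y^2 + 96*y - 51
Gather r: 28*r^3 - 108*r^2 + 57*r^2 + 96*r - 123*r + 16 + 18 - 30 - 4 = 28*r^3 - 51*r^2 - 27*r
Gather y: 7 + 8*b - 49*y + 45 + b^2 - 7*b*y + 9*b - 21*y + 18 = b^2 + 17*b + y*(-7*b - 70) + 70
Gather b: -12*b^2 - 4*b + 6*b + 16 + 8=-12*b^2 + 2*b + 24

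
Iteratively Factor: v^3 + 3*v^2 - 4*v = (v)*(v^2 + 3*v - 4) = v*(v + 4)*(v - 1)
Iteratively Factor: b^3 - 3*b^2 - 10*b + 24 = (b + 3)*(b^2 - 6*b + 8) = (b - 2)*(b + 3)*(b - 4)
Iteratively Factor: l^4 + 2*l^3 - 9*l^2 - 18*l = (l - 3)*(l^3 + 5*l^2 + 6*l) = (l - 3)*(l + 3)*(l^2 + 2*l) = (l - 3)*(l + 2)*(l + 3)*(l)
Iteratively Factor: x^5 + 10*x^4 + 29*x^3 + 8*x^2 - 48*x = (x)*(x^4 + 10*x^3 + 29*x^2 + 8*x - 48) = x*(x + 3)*(x^3 + 7*x^2 + 8*x - 16) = x*(x - 1)*(x + 3)*(x^2 + 8*x + 16) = x*(x - 1)*(x + 3)*(x + 4)*(x + 4)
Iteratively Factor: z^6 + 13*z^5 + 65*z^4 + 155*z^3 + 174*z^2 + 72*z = (z + 1)*(z^5 + 12*z^4 + 53*z^3 + 102*z^2 + 72*z) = (z + 1)*(z + 4)*(z^4 + 8*z^3 + 21*z^2 + 18*z) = (z + 1)*(z + 3)*(z + 4)*(z^3 + 5*z^2 + 6*z) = (z + 1)*(z + 2)*(z + 3)*(z + 4)*(z^2 + 3*z) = (z + 1)*(z + 2)*(z + 3)^2*(z + 4)*(z)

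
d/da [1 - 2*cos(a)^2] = 2*sin(2*a)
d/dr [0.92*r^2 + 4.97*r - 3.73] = 1.84*r + 4.97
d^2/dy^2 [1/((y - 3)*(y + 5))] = 2*((y - 3)^2 + (y - 3)*(y + 5) + (y + 5)^2)/((y - 3)^3*(y + 5)^3)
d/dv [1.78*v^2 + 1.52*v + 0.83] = 3.56*v + 1.52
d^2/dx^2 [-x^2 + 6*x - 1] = -2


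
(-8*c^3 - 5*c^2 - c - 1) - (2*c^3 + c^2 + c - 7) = -10*c^3 - 6*c^2 - 2*c + 6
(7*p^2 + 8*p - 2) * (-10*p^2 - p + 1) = -70*p^4 - 87*p^3 + 19*p^2 + 10*p - 2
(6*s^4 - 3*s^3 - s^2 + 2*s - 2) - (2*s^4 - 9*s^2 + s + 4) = 4*s^4 - 3*s^3 + 8*s^2 + s - 6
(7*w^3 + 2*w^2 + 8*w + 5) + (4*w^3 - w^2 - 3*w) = 11*w^3 + w^2 + 5*w + 5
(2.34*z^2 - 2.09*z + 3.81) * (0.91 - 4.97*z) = -11.6298*z^3 + 12.5167*z^2 - 20.8376*z + 3.4671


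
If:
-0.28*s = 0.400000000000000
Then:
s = -1.43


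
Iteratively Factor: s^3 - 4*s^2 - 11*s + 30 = (s - 5)*(s^2 + s - 6) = (s - 5)*(s - 2)*(s + 3)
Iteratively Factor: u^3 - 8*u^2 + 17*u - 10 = (u - 2)*(u^2 - 6*u + 5) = (u - 5)*(u - 2)*(u - 1)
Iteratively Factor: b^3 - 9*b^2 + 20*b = (b - 5)*(b^2 - 4*b) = (b - 5)*(b - 4)*(b)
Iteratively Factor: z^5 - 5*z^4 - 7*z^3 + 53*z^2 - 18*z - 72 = (z - 4)*(z^4 - z^3 - 11*z^2 + 9*z + 18) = (z - 4)*(z - 2)*(z^3 + z^2 - 9*z - 9) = (z - 4)*(z - 2)*(z + 3)*(z^2 - 2*z - 3) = (z - 4)*(z - 3)*(z - 2)*(z + 3)*(z + 1)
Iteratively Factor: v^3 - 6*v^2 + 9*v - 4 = (v - 4)*(v^2 - 2*v + 1) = (v - 4)*(v - 1)*(v - 1)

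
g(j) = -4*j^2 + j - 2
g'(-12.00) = 97.00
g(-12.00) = -590.00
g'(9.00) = -71.00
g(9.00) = -317.00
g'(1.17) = -8.36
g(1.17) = -6.31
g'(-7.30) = 59.40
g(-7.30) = -222.46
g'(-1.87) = 15.96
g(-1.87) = -17.86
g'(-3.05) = 25.40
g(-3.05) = -42.26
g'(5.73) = -44.84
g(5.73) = -127.60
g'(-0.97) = 8.76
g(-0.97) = -6.73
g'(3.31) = -25.48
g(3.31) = -42.51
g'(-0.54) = 5.32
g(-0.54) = -3.71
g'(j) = 1 - 8*j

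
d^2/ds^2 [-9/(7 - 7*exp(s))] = 9*(exp(s) + 1)*exp(s)/(7*(exp(s) - 1)^3)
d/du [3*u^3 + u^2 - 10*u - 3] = 9*u^2 + 2*u - 10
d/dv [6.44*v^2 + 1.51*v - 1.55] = 12.88*v + 1.51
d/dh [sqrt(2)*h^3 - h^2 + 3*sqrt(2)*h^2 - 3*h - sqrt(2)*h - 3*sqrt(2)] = 3*sqrt(2)*h^2 - 2*h + 6*sqrt(2)*h - 3 - sqrt(2)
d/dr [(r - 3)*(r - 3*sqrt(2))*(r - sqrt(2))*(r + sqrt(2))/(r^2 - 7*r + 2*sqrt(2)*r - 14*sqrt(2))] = (2*r^5 - 24*r^4 + 3*sqrt(2)*r^4 - 26*sqrt(2)*r^3 + 18*r^3 + 53*sqrt(2)*r^2 + 296*r^2 - 504*r + 92*sqrt(2)*r - 210*sqrt(2) - 96)/(r^4 - 14*r^3 + 4*sqrt(2)*r^3 - 56*sqrt(2)*r^2 + 57*r^2 - 112*r + 196*sqrt(2)*r + 392)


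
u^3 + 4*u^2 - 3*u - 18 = (u - 2)*(u + 3)^2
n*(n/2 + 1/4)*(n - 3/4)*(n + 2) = n^4/2 + 7*n^3/8 - 7*n^2/16 - 3*n/8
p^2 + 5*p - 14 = (p - 2)*(p + 7)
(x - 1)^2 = x^2 - 2*x + 1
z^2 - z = z*(z - 1)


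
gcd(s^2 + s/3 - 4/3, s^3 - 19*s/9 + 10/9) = s - 1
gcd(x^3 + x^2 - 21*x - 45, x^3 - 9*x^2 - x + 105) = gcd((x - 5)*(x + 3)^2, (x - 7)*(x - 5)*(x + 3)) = x^2 - 2*x - 15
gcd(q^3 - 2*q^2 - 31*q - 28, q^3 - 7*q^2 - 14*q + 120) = q + 4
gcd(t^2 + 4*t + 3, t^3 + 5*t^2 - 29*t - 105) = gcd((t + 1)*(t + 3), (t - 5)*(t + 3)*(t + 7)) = t + 3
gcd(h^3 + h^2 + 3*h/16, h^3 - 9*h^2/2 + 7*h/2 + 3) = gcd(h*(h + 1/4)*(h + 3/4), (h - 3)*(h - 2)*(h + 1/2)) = 1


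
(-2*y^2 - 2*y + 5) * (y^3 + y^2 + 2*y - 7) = -2*y^5 - 4*y^4 - y^3 + 15*y^2 + 24*y - 35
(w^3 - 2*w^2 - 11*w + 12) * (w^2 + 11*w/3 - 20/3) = w^5 + 5*w^4/3 - 25*w^3 - 15*w^2 + 352*w/3 - 80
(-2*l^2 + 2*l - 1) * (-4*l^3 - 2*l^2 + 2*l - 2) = 8*l^5 - 4*l^4 - 4*l^3 + 10*l^2 - 6*l + 2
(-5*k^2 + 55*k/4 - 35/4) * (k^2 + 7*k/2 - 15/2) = -5*k^4 - 15*k^3/4 + 615*k^2/8 - 535*k/4 + 525/8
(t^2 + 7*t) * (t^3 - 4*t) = t^5 + 7*t^4 - 4*t^3 - 28*t^2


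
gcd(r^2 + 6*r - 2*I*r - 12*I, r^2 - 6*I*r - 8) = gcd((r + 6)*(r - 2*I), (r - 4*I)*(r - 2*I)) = r - 2*I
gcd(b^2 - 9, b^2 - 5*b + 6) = b - 3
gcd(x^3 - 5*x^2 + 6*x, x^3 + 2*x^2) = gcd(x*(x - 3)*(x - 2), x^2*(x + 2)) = x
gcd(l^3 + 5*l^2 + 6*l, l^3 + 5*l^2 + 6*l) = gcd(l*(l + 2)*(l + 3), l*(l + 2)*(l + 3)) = l^3 + 5*l^2 + 6*l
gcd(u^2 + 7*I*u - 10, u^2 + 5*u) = 1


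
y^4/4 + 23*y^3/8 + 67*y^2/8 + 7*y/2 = y*(y/4 + 1)*(y + 1/2)*(y + 7)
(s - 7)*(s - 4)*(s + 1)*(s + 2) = s^4 - 8*s^3 - 3*s^2 + 62*s + 56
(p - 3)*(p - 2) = p^2 - 5*p + 6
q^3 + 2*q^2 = q^2*(q + 2)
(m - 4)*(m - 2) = m^2 - 6*m + 8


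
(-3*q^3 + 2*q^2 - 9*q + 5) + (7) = -3*q^3 + 2*q^2 - 9*q + 12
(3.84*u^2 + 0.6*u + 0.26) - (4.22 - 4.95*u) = 3.84*u^2 + 5.55*u - 3.96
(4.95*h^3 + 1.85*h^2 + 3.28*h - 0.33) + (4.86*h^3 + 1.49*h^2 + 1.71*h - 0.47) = 9.81*h^3 + 3.34*h^2 + 4.99*h - 0.8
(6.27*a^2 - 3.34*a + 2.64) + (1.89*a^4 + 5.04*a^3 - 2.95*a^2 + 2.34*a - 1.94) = 1.89*a^4 + 5.04*a^3 + 3.32*a^2 - 1.0*a + 0.7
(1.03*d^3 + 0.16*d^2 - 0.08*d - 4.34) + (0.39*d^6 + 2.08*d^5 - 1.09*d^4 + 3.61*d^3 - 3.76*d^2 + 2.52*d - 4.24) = 0.39*d^6 + 2.08*d^5 - 1.09*d^4 + 4.64*d^3 - 3.6*d^2 + 2.44*d - 8.58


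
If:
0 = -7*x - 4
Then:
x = -4/7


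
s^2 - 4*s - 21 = (s - 7)*(s + 3)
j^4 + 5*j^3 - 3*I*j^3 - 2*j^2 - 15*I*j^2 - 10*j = j*(j + 5)*(j - 2*I)*(j - I)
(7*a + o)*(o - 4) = 7*a*o - 28*a + o^2 - 4*o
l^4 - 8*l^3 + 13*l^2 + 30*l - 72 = (l - 4)*(l - 3)^2*(l + 2)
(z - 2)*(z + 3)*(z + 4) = z^3 + 5*z^2 - 2*z - 24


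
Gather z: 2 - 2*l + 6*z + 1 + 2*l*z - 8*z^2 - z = -2*l - 8*z^2 + z*(2*l + 5) + 3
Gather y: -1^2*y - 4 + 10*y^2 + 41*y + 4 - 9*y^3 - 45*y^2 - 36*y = -9*y^3 - 35*y^2 + 4*y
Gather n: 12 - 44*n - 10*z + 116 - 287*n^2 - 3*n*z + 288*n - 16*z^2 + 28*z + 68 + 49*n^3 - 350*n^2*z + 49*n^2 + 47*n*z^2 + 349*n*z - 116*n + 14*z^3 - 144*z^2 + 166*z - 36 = 49*n^3 + n^2*(-350*z - 238) + n*(47*z^2 + 346*z + 128) + 14*z^3 - 160*z^2 + 184*z + 160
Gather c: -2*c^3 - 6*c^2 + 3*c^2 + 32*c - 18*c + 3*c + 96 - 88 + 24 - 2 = -2*c^3 - 3*c^2 + 17*c + 30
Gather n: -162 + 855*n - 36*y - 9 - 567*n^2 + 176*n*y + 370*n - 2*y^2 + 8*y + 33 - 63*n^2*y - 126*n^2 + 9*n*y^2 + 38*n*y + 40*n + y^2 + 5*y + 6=n^2*(-63*y - 693) + n*(9*y^2 + 214*y + 1265) - y^2 - 23*y - 132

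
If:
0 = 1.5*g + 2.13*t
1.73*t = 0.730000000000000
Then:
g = -0.60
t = 0.42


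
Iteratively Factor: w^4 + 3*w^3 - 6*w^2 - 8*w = (w + 4)*(w^3 - w^2 - 2*w) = (w + 1)*(w + 4)*(w^2 - 2*w) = (w - 2)*(w + 1)*(w + 4)*(w)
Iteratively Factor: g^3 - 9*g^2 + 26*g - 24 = (g - 4)*(g^2 - 5*g + 6) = (g - 4)*(g - 3)*(g - 2)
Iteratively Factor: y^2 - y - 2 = (y + 1)*(y - 2)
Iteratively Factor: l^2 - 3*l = (l)*(l - 3)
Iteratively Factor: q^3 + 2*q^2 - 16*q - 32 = (q + 4)*(q^2 - 2*q - 8) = (q - 4)*(q + 4)*(q + 2)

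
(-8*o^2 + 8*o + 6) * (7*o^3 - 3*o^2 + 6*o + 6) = -56*o^5 + 80*o^4 - 30*o^3 - 18*o^2 + 84*o + 36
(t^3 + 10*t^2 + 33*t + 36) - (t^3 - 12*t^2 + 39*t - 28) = 22*t^2 - 6*t + 64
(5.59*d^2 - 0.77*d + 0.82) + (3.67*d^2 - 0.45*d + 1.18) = 9.26*d^2 - 1.22*d + 2.0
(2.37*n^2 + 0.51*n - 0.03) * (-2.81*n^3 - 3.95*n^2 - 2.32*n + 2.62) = -6.6597*n^5 - 10.7946*n^4 - 7.4286*n^3 + 5.1447*n^2 + 1.4058*n - 0.0786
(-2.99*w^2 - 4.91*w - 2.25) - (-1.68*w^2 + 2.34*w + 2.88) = -1.31*w^2 - 7.25*w - 5.13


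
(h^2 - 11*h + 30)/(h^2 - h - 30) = (h - 5)/(h + 5)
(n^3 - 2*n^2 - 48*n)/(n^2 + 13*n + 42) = n*(n - 8)/(n + 7)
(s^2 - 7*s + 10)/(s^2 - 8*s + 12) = (s - 5)/(s - 6)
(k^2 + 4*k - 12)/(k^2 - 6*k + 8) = (k + 6)/(k - 4)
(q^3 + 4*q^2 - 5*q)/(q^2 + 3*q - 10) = q*(q - 1)/(q - 2)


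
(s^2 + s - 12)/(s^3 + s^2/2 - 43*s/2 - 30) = 2*(s - 3)/(2*s^2 - 7*s - 15)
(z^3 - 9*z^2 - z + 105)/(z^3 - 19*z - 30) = (z - 7)/(z + 2)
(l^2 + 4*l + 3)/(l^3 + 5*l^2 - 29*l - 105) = (l + 1)/(l^2 + 2*l - 35)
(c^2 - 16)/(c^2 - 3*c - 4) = (c + 4)/(c + 1)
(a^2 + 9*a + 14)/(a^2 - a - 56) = (a + 2)/(a - 8)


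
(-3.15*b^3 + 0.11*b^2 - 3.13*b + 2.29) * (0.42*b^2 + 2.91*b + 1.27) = -1.323*b^5 - 9.1203*b^4 - 4.995*b^3 - 8.0068*b^2 + 2.6888*b + 2.9083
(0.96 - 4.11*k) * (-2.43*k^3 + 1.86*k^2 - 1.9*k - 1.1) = 9.9873*k^4 - 9.9774*k^3 + 9.5946*k^2 + 2.697*k - 1.056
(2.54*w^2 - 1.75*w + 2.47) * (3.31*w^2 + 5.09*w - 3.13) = 8.4074*w^4 + 7.1361*w^3 - 8.682*w^2 + 18.0498*w - 7.7311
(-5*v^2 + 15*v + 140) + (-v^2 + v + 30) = -6*v^2 + 16*v + 170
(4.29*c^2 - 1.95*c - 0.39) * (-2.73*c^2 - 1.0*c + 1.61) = -11.7117*c^4 + 1.0335*c^3 + 9.9216*c^2 - 2.7495*c - 0.6279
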